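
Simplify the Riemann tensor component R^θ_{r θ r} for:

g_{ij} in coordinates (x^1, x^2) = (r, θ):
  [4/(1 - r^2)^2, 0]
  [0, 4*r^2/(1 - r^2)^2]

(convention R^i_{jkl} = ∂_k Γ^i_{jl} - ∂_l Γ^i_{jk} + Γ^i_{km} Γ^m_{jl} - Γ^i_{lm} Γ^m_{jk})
Non-zero Christoffel symbols (Γ^k_{ij} = Γ^k_{ji}):
Γ^r_{r r} = 2*r/(1 - r^2)
Γ^r_{θ θ} = (r^3 + r)/(r^2 - 1)
Γ^θ_{r θ} = (-r^2 - 1)/(r^3 - r)
R^θ_{r θ r} = ∂_θ Γ^θ_{r r} - ∂_r Γ^θ_{r θ} + Γ^θ_{θ m} Γ^m_{r r} - Γ^θ_{r m} Γ^m_{r θ}
  = (0) - ((r^4 + 4*r^2 - 1)/(r^3 - r)^2) + (2*(r^2 + 1)/(r^2 - 1)^2) - ((r^2 + 1)^2/(r^3 - r)^2) = -4/(r^2 - 1)^2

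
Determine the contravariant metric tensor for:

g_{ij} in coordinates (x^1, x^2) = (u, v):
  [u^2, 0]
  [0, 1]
The metric is diagonal, so g^{ij} is diagonal with entries 1/g_{ii}: diag(1/(u^2), 1).
g^{ij}:
  [1/u^2, 0]
  [0, 1]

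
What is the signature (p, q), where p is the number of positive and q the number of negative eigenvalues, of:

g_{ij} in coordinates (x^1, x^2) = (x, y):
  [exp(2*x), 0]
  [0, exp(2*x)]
The metric is diagonal, so its eigenvalues are the diagonal entries: exp(2*x), exp(2*x) (at a generic point, where coordinate-dependent entries are positive).
2 positive, 0 negative.
(2, 0) - Riemannian (positive definite)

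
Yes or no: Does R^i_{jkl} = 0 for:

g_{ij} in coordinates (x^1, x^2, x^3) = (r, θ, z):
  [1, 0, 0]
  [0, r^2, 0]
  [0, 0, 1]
Non-zero Christoffel symbols:
Γ^r_{θ θ} = -r
Γ^θ_{r θ} = 1/r
Ricci tensor: R_{rr} = 0, R_{rθ} = 0, R_{rz} = 0, R_{θθ} = 0, R_{θz} = 0, R_{zz} = 0
All R_{ij} vanish; in 3 dimensions the Riemann tensor is fully determined by the Ricci tensor, so R^i_{jkl} = 0: the metric is flat (curvilinear coordinates on flat space).
Yes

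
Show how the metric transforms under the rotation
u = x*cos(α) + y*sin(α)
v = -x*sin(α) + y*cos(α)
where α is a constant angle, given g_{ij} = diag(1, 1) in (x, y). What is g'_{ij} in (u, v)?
Invert the transformation: x = u*cos(α) - v*sin(α), y = u*sin(α) + v*cos(α)
g'_{ij} = (∂x^k/∂x'^i)(∂x^l/∂x'^j) g_{kl}; with g_{kl} = δ_{kl} this is Σ_k (∂x^k/∂x'^i)(∂x^k/∂x'^j).
Jacobian: ∂x/∂u = cos(α), ∂x/∂v = -sin(α), ∂y/∂u = sin(α), ∂y/∂v = cos(α)
g'_{uu} = (cos(α))(cos(α)) + (sin(α))(sin(α)) = 1
g'_{uv} = (cos(α))(-sin(α)) + (sin(α))(cos(α)) = 0
g'_{vv} = (-sin(α))(-sin(α)) + (cos(α))(cos(α)) = 1
g'_{ij} = diag(1, 1)
The Euclidean metric is invariant under rotations.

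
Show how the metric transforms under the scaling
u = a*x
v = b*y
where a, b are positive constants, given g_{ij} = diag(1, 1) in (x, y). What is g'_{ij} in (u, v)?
Invert the transformation: x = u/a, y = v/b
g'_{ij} = (∂x^k/∂x'^i)(∂x^l/∂x'^j) g_{kl}; with g_{kl} = δ_{kl} this is Σ_k (∂x^k/∂x'^i)(∂x^k/∂x'^j).
Jacobian: ∂x/∂u = 1/a, ∂x/∂v = 0, ∂y/∂u = 0, ∂y/∂v = 1/b
g'_{uu} = (1/a)(1/a) + (0)(0) = 1/a^2
g'_{uv} = (1/a)(0) + (0)(1/b) = 0
g'_{vv} = (0)(0) + (1/b)(1/b) = 1/b^2
g'_{ij} = diag(1/a^2, 1/b^2)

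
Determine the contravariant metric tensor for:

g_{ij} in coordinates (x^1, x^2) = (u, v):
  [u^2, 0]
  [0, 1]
The metric is diagonal, so g^{ij} is diagonal with entries 1/g_{ii}: diag(1/(u^2), 1).
g^{ij}:
  [1/u^2, 0]
  [0, 1]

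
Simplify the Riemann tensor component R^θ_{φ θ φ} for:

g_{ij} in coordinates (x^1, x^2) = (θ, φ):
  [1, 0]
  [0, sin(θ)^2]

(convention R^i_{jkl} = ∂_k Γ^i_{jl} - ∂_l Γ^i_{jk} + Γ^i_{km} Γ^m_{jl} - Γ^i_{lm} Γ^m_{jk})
Non-zero Christoffel symbols (Γ^k_{ij} = Γ^k_{ji}):
Γ^θ_{φ φ} = -sin(2*θ)/2
Γ^φ_{θ φ} = 1/tan(θ)
R^θ_{φ θ φ} = ∂_θ Γ^θ_{φ φ} - ∂_φ Γ^θ_{φ θ} + Γ^θ_{θ m} Γ^m_{φ φ} - Γ^θ_{φ m} Γ^m_{φ θ}
  = (-cos(2*θ)) - (0) + (0) - (-cos(θ)^2) = sin(θ)^2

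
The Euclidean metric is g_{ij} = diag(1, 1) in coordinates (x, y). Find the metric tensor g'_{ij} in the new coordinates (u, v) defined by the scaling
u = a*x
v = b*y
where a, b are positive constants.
Invert the transformation: x = u/a, y = v/b
g'_{ij} = (∂x^k/∂x'^i)(∂x^l/∂x'^j) g_{kl}; with g_{kl} = δ_{kl} this is Σ_k (∂x^k/∂x'^i)(∂x^k/∂x'^j).
Jacobian: ∂x/∂u = 1/a, ∂x/∂v = 0, ∂y/∂u = 0, ∂y/∂v = 1/b
g'_{uu} = (1/a)(1/a) + (0)(0) = 1/a^2
g'_{uv} = (1/a)(0) + (0)(1/b) = 0
g'_{vv} = (0)(0) + (1/b)(1/b) = 1/b^2
g'_{ij} = diag(1/a^2, 1/b^2)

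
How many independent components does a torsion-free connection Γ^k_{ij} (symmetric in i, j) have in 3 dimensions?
Γ^k_{ij} has n choices for the upper index and n(n+1)/2 independent symmetric lower index pairs.
Total = 3 × 3×4/2 = 3 × 6 = 18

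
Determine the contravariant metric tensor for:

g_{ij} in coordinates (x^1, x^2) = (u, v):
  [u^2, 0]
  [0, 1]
The metric is diagonal, so g^{ij} is diagonal with entries 1/g_{ii}: diag(1/(u^2), 1).
g^{ij}:
  [1/u^2, 0]
  [0, 1]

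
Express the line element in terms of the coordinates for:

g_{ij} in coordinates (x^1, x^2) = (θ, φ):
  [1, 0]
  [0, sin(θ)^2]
ds^2 = g_{ij} dx^i dx^j; only the non-zero components contribute.
ds^2 = dθ^2 + sin(θ)^2 dφ^2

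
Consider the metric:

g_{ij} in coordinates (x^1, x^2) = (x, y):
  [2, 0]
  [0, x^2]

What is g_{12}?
With x^1 = x, x^2 = y, g_{12} = g_{xy} is the row-1, column-2 entry of the matrix.
g_{12} = 0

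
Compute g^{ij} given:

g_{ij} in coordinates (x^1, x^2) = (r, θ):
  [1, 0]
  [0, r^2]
The metric is diagonal, so g^{ij} is diagonal with entries 1/g_{ii}: diag(1, 1/(r^2)).
g^{ij}:
  [1, 0]
  [0, 1/r^2]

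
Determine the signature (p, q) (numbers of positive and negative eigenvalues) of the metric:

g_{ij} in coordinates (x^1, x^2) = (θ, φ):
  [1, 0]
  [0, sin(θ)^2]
The metric is diagonal, so its eigenvalues are the diagonal entries: 1, sin(θ)^2 (at a generic point, where coordinate-dependent entries are positive).
2 positive, 0 negative.
(2, 0) - Riemannian (positive definite)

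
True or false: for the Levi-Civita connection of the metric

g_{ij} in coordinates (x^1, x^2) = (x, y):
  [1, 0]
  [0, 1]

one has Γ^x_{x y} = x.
Γ^x_{x y} = (1/2) g^{xx} (∂_x g_{xy} + ∂_y g_{xx} - ∂_x g_{xy}) = (1/2)(1)((0) + (0) - (0)) = 0
This differs from the proposed value x.
False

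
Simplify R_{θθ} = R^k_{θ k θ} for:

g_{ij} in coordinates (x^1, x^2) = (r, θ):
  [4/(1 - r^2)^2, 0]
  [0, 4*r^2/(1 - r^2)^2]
Non-zero Christoffel symbols (Γ^k_{ij} = Γ^k_{ji}):
Γ^r_{r r} = 2*r/(1 - r^2)
Γ^r_{θ θ} = (r^3 + r)/(r^2 - 1)
Γ^θ_{r θ} = (-r^2 - 1)/(r^3 - r)
R^r_{θ r θ} = ∂_r Γ^r_{θ θ} - ∂_θ Γ^r_{θ r} + Γ^r_{r m} Γ^m_{θ θ} - Γ^r_{θ m} Γ^m_{θ r}
  = ((r^4 - 4*r^2 - 1)/(r^2 - 1)^2) - (0) + (-2*r^2*(r^2 + 1)/(r^2 - 1)^2) - (-(r^2 + 1)^2/(r^2 - 1)^2) = -4*r^2/(r^2 - 1)^2
R^θ_{θ θ θ} = 0 (a repeated index in an antisymmetric pair)
R_{θθ} = R^r_{θ r θ} + R^θ_{θ θ θ} = (-4*r^2/(r^2 - 1)^2) + (0) = -4*r^2/(r^2 - 1)^2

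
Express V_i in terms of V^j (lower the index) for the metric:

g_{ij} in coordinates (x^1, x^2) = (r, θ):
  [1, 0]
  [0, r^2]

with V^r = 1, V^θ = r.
V_i = g_{ij} V^j:
V_r = (1)(1) + (0)(r) = 1
V_θ = (0)(1) + (r^2)(r) = r^3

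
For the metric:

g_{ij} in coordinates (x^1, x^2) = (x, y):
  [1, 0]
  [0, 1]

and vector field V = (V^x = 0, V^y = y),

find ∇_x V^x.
All Christoffel symbols are zero.
∇_x V^x = ∂_x V^x + Γ^x_{x j} V^j
  = (0) + (0)(0) + (0)(y)
  = 0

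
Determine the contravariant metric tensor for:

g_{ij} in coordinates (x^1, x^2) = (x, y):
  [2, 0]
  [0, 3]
The metric is diagonal, so g^{ij} is diagonal with entries 1/g_{ii}: diag(1/2, 1/3).
g^{ij}:
  [1/2, 0]
  [0, 1/3]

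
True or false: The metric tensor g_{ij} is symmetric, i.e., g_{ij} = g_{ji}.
By definition the metric is a symmetric bilinear form, g_{ij} = g_{ji}.
True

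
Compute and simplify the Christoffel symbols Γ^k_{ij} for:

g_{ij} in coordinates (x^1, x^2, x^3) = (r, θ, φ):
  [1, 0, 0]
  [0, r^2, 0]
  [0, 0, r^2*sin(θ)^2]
Using Γ^k_{ij} = (1/2) g^{km} (∂_i g_{mj} + ∂_j g_{mi} - ∂_m g_{ij}); the metric is diagonal, so only the m = k term contributes.
Non-zero symbols (using the symmetry Γ^k_{ij} = Γ^k_{ji}):
Γ^r_{θ θ} = (1/2) g^{rr} (∂_θ g_{rθ} + ∂_θ g_{rθ} - ∂_r g_{θθ}) = (1/2)(1)((0) + (0) - (2*r)) = -r
Γ^r_{φ φ} = (1/2) g^{rr} (∂_φ g_{rφ} + ∂_φ g_{rφ} - ∂_r g_{φφ}) = (1/2)(1)((0) + (0) - (2*r*sin(θ)^2)) = -r*sin(θ)^2
Γ^θ_{r θ} = (1/2) g^{θθ} (∂_r g_{θθ} + ∂_θ g_{θr} - ∂_θ g_{rθ}) = (1/2)(1/r^2)((2*r) + (0) - (0)) = 1/r
Γ^θ_{φ φ} = (1/2) g^{θθ} (∂_φ g_{θφ} + ∂_φ g_{θφ} - ∂_θ g_{φφ}) = (1/2)(1/r^2)((0) + (0) - (r^2*sin(2*θ))) = -sin(2*θ)/2
Γ^φ_{r φ} = (1/2) g^{φφ} (∂_r g_{φφ} + ∂_φ g_{φr} - ∂_φ g_{rφ}) = (1/2)(1/(r^2*sin(θ)^2))((2*r*sin(θ)^2) + (0) - (0)) = 1/r
Γ^φ_{θ φ} = (1/2) g^{φφ} (∂_θ g_{φφ} + ∂_φ g_{φθ} - ∂_φ g_{θφ}) = (1/2)(1/(r^2*sin(θ)^2))((r^2*sin(2*θ)) + (0) - (0)) = 1/tan(θ)
All other Christoffel symbols are zero.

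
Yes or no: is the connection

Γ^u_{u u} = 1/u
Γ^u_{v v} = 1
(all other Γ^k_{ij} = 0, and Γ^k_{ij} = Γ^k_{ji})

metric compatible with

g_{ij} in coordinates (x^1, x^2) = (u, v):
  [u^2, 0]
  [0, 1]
Using ∇_k g_{ij} = ∂_k g_{ij} - Γ^m_{ki} g_{mj} - Γ^m_{kj} g_{im}:
∇_v g_{uv} = (0) - (0) - (u^2) = -u^2 ≠ 0
So the connection is not metric compatible (it is not the Levi-Civita connection).
No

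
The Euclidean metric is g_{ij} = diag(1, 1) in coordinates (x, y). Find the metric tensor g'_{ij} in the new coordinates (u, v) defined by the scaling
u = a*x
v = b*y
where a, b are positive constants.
Invert the transformation: x = u/a, y = v/b
g'_{ij} = (∂x^k/∂x'^i)(∂x^l/∂x'^j) g_{kl}; with g_{kl} = δ_{kl} this is Σ_k (∂x^k/∂x'^i)(∂x^k/∂x'^j).
Jacobian: ∂x/∂u = 1/a, ∂x/∂v = 0, ∂y/∂u = 0, ∂y/∂v = 1/b
g'_{uu} = (1/a)(1/a) + (0)(0) = 1/a^2
g'_{uv} = (1/a)(0) + (0)(1/b) = 0
g'_{vv} = (0)(0) + (1/b)(1/b) = 1/b^2
g'_{ij} = diag(1/a^2, 1/b^2)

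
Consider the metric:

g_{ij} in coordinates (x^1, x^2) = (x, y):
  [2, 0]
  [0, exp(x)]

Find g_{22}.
With x^1 = x, x^2 = y, g_{22} = g_{yy} is the row-2, column-2 entry of the matrix.
g_{22} = exp(x)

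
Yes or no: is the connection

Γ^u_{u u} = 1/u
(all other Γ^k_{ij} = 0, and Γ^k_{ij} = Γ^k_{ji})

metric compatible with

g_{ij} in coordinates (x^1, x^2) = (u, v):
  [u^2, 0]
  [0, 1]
Using ∇_k g_{ij} = ∂_k g_{ij} - Γ^m_{ki} g_{mj} - Γ^m_{kj} g_{im}:
e.g. ∇_u g_{uu} = (2*u) - (u) - (u) = 0
Every component ∇_k g_{ij} vanishes: the connection is metric compatible.
Yes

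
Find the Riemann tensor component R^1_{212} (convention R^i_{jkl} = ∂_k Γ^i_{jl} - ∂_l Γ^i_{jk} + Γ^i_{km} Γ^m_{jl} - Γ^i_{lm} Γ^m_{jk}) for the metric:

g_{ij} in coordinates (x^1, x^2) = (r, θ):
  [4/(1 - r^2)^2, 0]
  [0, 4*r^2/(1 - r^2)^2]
Non-zero Christoffel symbols (Γ^k_{ij} = Γ^k_{ji}):
Γ^r_{r r} = 2*r/(1 - r^2)
Γ^r_{θ θ} = (r^3 + r)/(r^2 - 1)
Γ^θ_{r θ} = (-r^2 - 1)/(r^3 - r)
R^r_{θ r θ} = ∂_r Γ^r_{θ θ} - ∂_θ Γ^r_{θ r} + Γ^r_{r m} Γ^m_{θ θ} - Γ^r_{θ m} Γ^m_{θ r}
  = ((r^4 - 4*r^2 - 1)/(r^2 - 1)^2) - (0) + (-2*r^2*(r^2 + 1)/(r^2 - 1)^2) - (-(r^2 + 1)^2/(r^2 - 1)^2) = -4*r^2/(r^2 - 1)^2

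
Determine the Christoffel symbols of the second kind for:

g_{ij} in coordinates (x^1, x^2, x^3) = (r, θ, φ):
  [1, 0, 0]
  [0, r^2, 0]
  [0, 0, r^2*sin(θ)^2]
Using Γ^k_{ij} = (1/2) g^{km} (∂_i g_{mj} + ∂_j g_{mi} - ∂_m g_{ij}); the metric is diagonal, so only the m = k term contributes.
Non-zero symbols (using the symmetry Γ^k_{ij} = Γ^k_{ji}):
Γ^r_{θ θ} = (1/2) g^{rr} (∂_θ g_{rθ} + ∂_θ g_{rθ} - ∂_r g_{θθ}) = (1/2)(1)((0) + (0) - (2*r)) = -r
Γ^r_{φ φ} = (1/2) g^{rr} (∂_φ g_{rφ} + ∂_φ g_{rφ} - ∂_r g_{φφ}) = (1/2)(1)((0) + (0) - (2*r*sin(θ)^2)) = -r*sin(θ)^2
Γ^θ_{r θ} = (1/2) g^{θθ} (∂_r g_{θθ} + ∂_θ g_{θr} - ∂_θ g_{rθ}) = (1/2)(1/r^2)((2*r) + (0) - (0)) = 1/r
Γ^θ_{φ φ} = (1/2) g^{θθ} (∂_φ g_{θφ} + ∂_φ g_{θφ} - ∂_θ g_{φφ}) = (1/2)(1/r^2)((0) + (0) - (r^2*sin(2*θ))) = -sin(2*θ)/2
Γ^φ_{r φ} = (1/2) g^{φφ} (∂_r g_{φφ} + ∂_φ g_{φr} - ∂_φ g_{rφ}) = (1/2)(1/(r^2*sin(θ)^2))((2*r*sin(θ)^2) + (0) - (0)) = 1/r
Γ^φ_{θ φ} = (1/2) g^{φφ} (∂_θ g_{φφ} + ∂_φ g_{φθ} - ∂_φ g_{θφ}) = (1/2)(1/(r^2*sin(θ)^2))((r^2*sin(2*θ)) + (0) - (0)) = 1/tan(θ)
All other Christoffel symbols are zero.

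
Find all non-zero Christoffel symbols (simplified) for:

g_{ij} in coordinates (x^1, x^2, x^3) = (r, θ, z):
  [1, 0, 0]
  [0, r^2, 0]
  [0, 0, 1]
Using Γ^k_{ij} = (1/2) g^{km} (∂_i g_{mj} + ∂_j g_{mi} - ∂_m g_{ij}); the metric is diagonal, so only the m = k term contributes.
Non-zero symbols (using the symmetry Γ^k_{ij} = Γ^k_{ji}):
Γ^r_{θ θ} = (1/2) g^{rr} (∂_θ g_{rθ} + ∂_θ g_{rθ} - ∂_r g_{θθ}) = (1/2)(1)((0) + (0) - (2*r)) = -r
Γ^θ_{r θ} = (1/2) g^{θθ} (∂_r g_{θθ} + ∂_θ g_{θr} - ∂_θ g_{rθ}) = (1/2)(1/r^2)((2*r) + (0) - (0)) = 1/r
All other Christoffel symbols are zero.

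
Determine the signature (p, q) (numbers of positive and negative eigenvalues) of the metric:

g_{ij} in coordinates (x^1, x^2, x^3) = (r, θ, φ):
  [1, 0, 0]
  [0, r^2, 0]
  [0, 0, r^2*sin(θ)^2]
The metric is diagonal, so its eigenvalues are the diagonal entries: 1, r^2, r^2*sin(θ)^2 (at a generic point, where coordinate-dependent entries are positive).
3 positive, 0 negative.
(3, 0) - Riemannian (positive definite)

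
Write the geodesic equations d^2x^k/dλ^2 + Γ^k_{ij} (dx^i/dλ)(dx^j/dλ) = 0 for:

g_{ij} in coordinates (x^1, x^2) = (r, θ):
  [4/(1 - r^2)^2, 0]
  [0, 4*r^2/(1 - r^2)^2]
Geodesic equation: d^2x^k/dλ^2 + Γ^k_{ij} (dx^i/dλ)(dx^j/dλ) = 0.
Non-zero Christoffel symbols:
Γ^r_{r r} = 2*r/(1 - r^2)
Γ^r_{θ θ} = (r^3 + r)/(r^2 - 1)
Γ^θ_{r θ} = (-r^2 - 1)/(r^3 - r)
Substituting (the symmetric pair Γ^k_{ij}, Γ^k_{ji} combines into a factor 2):
d^2r/dλ^2 + (2*r/(1 - r^2)) (dr/dλ)^2 + ((r^3 + r)/(r^2 - 1)) (dθ/dλ)^2 = 0
d^2θ/dλ^2 + ((-2*r^2 - 2)/(r^3 - r)) (dr/dλ)(dθ/dλ) = 0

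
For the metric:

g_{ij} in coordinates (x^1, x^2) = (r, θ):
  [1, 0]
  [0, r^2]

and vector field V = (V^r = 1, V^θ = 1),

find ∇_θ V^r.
Non-zero Christoffel symbols:
Γ^r_{θ θ} = -r
Γ^θ_{r θ} = 1/r
∇_θ V^r = ∂_θ V^r + Γ^r_{θ j} V^j
  = (0) + (0)(1) + (-r)(1)
  = -r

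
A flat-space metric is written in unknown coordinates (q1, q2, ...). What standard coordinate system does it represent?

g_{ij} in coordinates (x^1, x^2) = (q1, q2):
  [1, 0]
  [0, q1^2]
The line element ds^2 = dq1^2 + q1^2 dq2^2 is dr^2 + r^2 dθ^2 with q1 = r, q2 = θ.
polar coordinates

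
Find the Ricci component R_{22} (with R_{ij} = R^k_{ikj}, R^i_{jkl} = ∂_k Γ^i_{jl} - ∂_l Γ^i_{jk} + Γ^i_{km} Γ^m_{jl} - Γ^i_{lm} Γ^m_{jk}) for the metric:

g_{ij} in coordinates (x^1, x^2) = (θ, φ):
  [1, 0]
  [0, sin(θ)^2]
Non-zero Christoffel symbols (Γ^k_{ij} = Γ^k_{ji}):
Γ^θ_{φ φ} = -sin(2*θ)/2
Γ^φ_{θ φ} = 1/tan(θ)
R^θ_{φ θ φ} = ∂_θ Γ^θ_{φ φ} - ∂_φ Γ^θ_{φ θ} + Γ^θ_{θ m} Γ^m_{φ φ} - Γ^θ_{φ m} Γ^m_{φ θ}
  = (-cos(2*θ)) - (0) + (0) - (-cos(θ)^2) = sin(θ)^2
R^φ_{φ φ φ} = 0 (a repeated index in an antisymmetric pair)
R_{φφ} = R^θ_{φ θ φ} + R^φ_{φ φ φ} = (sin(θ)^2) + (0) = sin(θ)^2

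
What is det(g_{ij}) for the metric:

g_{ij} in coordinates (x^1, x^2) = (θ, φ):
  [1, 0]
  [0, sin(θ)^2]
For a 2×2 metric: det(g) = g_{11}·g_{22} - g_{12}·g_{21}
= (1)·(sin(θ)^2) - (0)·(0)
= sin(θ)^2 - 0
det(g) = sin(θ)^2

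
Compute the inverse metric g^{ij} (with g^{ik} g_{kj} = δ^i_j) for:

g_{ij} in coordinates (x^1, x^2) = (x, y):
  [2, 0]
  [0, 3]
The metric is diagonal, so g^{ij} is diagonal with entries 1/g_{ii}: diag(1/2, 1/3).
g^{ij}:
  [1/2, 0]
  [0, 1/3]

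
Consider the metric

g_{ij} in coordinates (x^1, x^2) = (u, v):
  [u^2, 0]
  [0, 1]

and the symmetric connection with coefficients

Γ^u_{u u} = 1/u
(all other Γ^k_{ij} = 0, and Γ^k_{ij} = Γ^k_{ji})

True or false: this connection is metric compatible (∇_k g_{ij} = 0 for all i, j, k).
Using ∇_k g_{ij} = ∂_k g_{ij} - Γ^m_{ki} g_{mj} - Γ^m_{kj} g_{im}:
e.g. ∇_u g_{uu} = (2*u) - (u) - (u) = 0
Every component ∇_k g_{ij} vanishes: the connection is metric compatible.
True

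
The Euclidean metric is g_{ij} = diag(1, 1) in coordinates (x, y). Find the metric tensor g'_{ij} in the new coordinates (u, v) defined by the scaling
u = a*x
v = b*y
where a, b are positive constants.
Invert the transformation: x = u/a, y = v/b
g'_{ij} = (∂x^k/∂x'^i)(∂x^l/∂x'^j) g_{kl}; with g_{kl} = δ_{kl} this is Σ_k (∂x^k/∂x'^i)(∂x^k/∂x'^j).
Jacobian: ∂x/∂u = 1/a, ∂x/∂v = 0, ∂y/∂u = 0, ∂y/∂v = 1/b
g'_{uu} = (1/a)(1/a) + (0)(0) = 1/a^2
g'_{uv} = (1/a)(0) + (0)(1/b) = 0
g'_{vv} = (0)(0) + (1/b)(1/b) = 1/b^2
g'_{ij} = diag(1/a^2, 1/b^2)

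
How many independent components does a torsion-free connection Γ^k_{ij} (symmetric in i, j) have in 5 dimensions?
Γ^k_{ij} has n choices for the upper index and n(n+1)/2 independent symmetric lower index pairs.
Total = 5 × 5×6/2 = 5 × 15 = 75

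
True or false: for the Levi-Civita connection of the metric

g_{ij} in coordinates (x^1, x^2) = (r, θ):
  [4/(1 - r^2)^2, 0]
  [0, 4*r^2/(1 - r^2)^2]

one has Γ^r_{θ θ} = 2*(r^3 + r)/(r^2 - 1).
Γ^r_{θ θ} = (1/2) g^{rr} (∂_θ g_{rθ} + ∂_θ g_{rθ} - ∂_r g_{θθ}) = (1/2)((1 - r^2)^2/4)((0) + (0) - (-8*(r^3 + r)/(r^2 - 1)^3)) = (r^3 + r)/(r^2 - 1)
This differs from the proposed value 2*(r^3 + r)/(r^2 - 1).
False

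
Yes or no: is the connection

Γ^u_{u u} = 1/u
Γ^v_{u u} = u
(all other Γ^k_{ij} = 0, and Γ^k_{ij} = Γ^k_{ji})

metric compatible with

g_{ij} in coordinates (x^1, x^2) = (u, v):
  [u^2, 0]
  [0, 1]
Using ∇_k g_{ij} = ∂_k g_{ij} - Γ^m_{ki} g_{mj} - Γ^m_{kj} g_{im}:
∇_u g_{uv} = (0) - (u) - (0) = -u ≠ 0
So the connection is not metric compatible (it is not the Levi-Civita connection).
No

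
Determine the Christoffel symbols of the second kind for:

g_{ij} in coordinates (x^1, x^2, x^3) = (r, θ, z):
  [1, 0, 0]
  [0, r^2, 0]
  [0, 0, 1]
Using Γ^k_{ij} = (1/2) g^{km} (∂_i g_{mj} + ∂_j g_{mi} - ∂_m g_{ij}); the metric is diagonal, so only the m = k term contributes.
Non-zero symbols (using the symmetry Γ^k_{ij} = Γ^k_{ji}):
Γ^r_{θ θ} = (1/2) g^{rr} (∂_θ g_{rθ} + ∂_θ g_{rθ} - ∂_r g_{θθ}) = (1/2)(1)((0) + (0) - (2*r)) = -r
Γ^θ_{r θ} = (1/2) g^{θθ} (∂_r g_{θθ} + ∂_θ g_{θr} - ∂_θ g_{rθ}) = (1/2)(1/r^2)((2*r) + (0) - (0)) = 1/r
All other Christoffel symbols are zero.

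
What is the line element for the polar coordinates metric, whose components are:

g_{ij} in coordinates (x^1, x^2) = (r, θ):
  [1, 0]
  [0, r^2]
ds^2 = g_{ij} dx^i dx^j; only the non-zero components contribute.
ds^2 = dr^2 + r^2 dθ^2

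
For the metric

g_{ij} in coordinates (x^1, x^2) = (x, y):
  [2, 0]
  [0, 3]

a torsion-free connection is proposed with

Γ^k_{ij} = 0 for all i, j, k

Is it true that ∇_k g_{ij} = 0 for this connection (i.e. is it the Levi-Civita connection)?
Using ∇_k g_{ij} = ∂_k g_{ij} - Γ^m_{ki} g_{mj} - Γ^m_{kj} g_{im}:
e.g. ∇_y g_{xx} = (0) - (0) - (0) = 0
Every component ∇_k g_{ij} vanishes: the connection is metric compatible.
Yes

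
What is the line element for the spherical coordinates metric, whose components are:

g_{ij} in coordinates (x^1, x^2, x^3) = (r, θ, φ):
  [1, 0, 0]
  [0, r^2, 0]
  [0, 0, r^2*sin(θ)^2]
ds^2 = g_{ij} dx^i dx^j; only the non-zero components contribute.
ds^2 = dr^2 + r^2 dθ^2 + r^2*sin(θ)^2 dφ^2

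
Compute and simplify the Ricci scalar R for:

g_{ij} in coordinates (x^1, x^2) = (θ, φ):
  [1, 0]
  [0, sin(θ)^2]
Non-zero Christoffel symbols (Γ^k_{ij} = Γ^k_{ji}):
Γ^θ_{φ φ} = -sin(2*θ)/2
Γ^φ_{θ φ} = 1/tan(θ)
Ricci tensor (R_{ij} = R^k_{ikj}): R_{θθ} = 1, R_{θφ} = 0, R_{φφ} = sin(θ)^2
Inverse metric: g^{θθ} = 1, g^{φφ} = 1/sin(θ)^2
R = g^{ij} R_{ij} = (1)(1) + (1/sin(θ)^2)(sin(θ)^2) = 2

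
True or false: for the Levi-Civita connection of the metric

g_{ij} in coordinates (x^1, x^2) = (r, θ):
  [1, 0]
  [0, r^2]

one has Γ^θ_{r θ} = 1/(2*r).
Γ^θ_{r θ} = (1/2) g^{θθ} (∂_r g_{θθ} + ∂_θ g_{θr} - ∂_θ g_{rθ}) = (1/2)(1/r^2)((2*r) + (0) - (0)) = 1/r
This differs from the proposed value 1/(2*r).
False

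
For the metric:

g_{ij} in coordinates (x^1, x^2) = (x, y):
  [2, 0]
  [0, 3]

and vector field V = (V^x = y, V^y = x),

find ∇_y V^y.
All Christoffel symbols are zero.
∇_y V^y = ∂_y V^y + Γ^y_{y j} V^j
  = (0) + (0)(y) + (0)(x)
  = 0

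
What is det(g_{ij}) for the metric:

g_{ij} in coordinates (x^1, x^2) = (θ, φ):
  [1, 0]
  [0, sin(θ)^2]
For a 2×2 metric: det(g) = g_{11}·g_{22} - g_{12}·g_{21}
= (1)·(sin(θ)^2) - (0)·(0)
= sin(θ)^2 - 0
det(g) = sin(θ)^2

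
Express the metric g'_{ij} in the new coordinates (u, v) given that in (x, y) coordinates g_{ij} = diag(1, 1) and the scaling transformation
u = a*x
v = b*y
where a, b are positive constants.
Invert the transformation: x = u/a, y = v/b
g'_{ij} = (∂x^k/∂x'^i)(∂x^l/∂x'^j) g_{kl}; with g_{kl} = δ_{kl} this is Σ_k (∂x^k/∂x'^i)(∂x^k/∂x'^j).
Jacobian: ∂x/∂u = 1/a, ∂x/∂v = 0, ∂y/∂u = 0, ∂y/∂v = 1/b
g'_{uu} = (1/a)(1/a) + (0)(0) = 1/a^2
g'_{uv} = (1/a)(0) + (0)(1/b) = 0
g'_{vv} = (0)(0) + (1/b)(1/b) = 1/b^2
g'_{ij} = diag(1/a^2, 1/b^2)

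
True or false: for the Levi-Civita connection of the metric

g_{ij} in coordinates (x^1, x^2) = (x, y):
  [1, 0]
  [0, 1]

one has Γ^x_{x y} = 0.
Γ^x_{x y} = (1/2) g^{xx} (∂_x g_{xy} + ∂_y g_{xx} - ∂_x g_{xy}) = (1/2)(1)((0) + (0) - (0)) = 0
This equals the proposed value 0.
True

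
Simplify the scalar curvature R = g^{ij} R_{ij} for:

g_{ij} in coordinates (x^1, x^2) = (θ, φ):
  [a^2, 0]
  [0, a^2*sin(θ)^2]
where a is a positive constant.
Non-zero Christoffel symbols (Γ^k_{ij} = Γ^k_{ji}):
Γ^θ_{φ φ} = -sin(2*θ)/2
Γ^φ_{θ φ} = 1/tan(θ)
Ricci tensor (R_{ij} = R^k_{ikj}): R_{θθ} = 1, R_{θφ} = 0, R_{φφ} = sin(θ)^2
Inverse metric: g^{θθ} = 1/a^2, g^{φφ} = 1/(a^2*sin(θ)^2)
R = g^{ij} R_{ij} = (1/a^2)(1) + (1/(a^2*sin(θ)^2))(sin(θ)^2) = 2/a^2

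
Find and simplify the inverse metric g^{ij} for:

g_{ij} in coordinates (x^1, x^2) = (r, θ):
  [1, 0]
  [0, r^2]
The metric is diagonal, so g^{ij} is diagonal with entries 1/g_{ii}: diag(1, 1/(r^2)).
g^{ij}:
  [1, 0]
  [0, 1/r^2]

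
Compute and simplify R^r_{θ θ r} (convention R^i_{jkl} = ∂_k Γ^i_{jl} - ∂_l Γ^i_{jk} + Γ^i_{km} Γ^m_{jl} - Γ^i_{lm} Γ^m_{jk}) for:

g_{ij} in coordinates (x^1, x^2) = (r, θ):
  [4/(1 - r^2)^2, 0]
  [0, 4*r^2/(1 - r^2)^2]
Non-zero Christoffel symbols (Γ^k_{ij} = Γ^k_{ji}):
Γ^r_{r r} = 2*r/(1 - r^2)
Γ^r_{θ θ} = (r^3 + r)/(r^2 - 1)
Γ^θ_{r θ} = (-r^2 - 1)/(r^3 - r)
R^r_{θ θ r} = ∂_θ Γ^r_{θ r} - ∂_r Γ^r_{θ θ} + Γ^r_{θ m} Γ^m_{θ r} - Γ^r_{r m} Γ^m_{θ θ}
  = (0) - ((r^4 - 4*r^2 - 1)/(r^2 - 1)^2) + (-(r^2 + 1)^2/(r^2 - 1)^2) - (-2*r^2*(r^2 + 1)/(r^2 - 1)^2) = 4*r^2/(r^2 - 1)^2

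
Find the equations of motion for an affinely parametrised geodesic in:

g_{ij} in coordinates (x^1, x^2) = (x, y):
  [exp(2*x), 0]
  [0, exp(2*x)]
Geodesic equation: d^2x^k/dλ^2 + Γ^k_{ij} (dx^i/dλ)(dx^j/dλ) = 0.
Non-zero Christoffel symbols:
Γ^x_{x x} = 1
Γ^x_{y y} = -1
Γ^y_{x y} = 1
Substituting (the symmetric pair Γ^k_{ij}, Γ^k_{ji} combines into a factor 2):
d^2x/dλ^2 + (dx/dλ)^2 - (dy/dλ)^2 = 0
d^2y/dλ^2 + 2 (dx/dλ)(dy/dλ) = 0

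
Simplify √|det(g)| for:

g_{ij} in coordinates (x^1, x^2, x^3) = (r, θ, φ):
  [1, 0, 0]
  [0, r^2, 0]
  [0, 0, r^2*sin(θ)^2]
det(g) = r^4*sin(θ)^2
√|det(g)| = r^2*sin(θ) (taking 0 < θ < π so that |sin(θ)| = sin(θ))
Volume element: dV = r^2*sin(θ) dr dθ dφ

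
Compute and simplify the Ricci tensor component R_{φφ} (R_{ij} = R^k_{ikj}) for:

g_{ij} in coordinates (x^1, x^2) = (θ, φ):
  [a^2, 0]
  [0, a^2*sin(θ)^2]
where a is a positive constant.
Non-zero Christoffel symbols (Γ^k_{ij} = Γ^k_{ji}):
Γ^θ_{φ φ} = -sin(2*θ)/2
Γ^φ_{θ φ} = 1/tan(θ)
R^θ_{φ θ φ} = ∂_θ Γ^θ_{φ φ} - ∂_φ Γ^θ_{φ θ} + Γ^θ_{θ m} Γ^m_{φ φ} - Γ^θ_{φ m} Γ^m_{φ θ}
  = (-cos(2*θ)) - (0) + (0) - (-cos(θ)^2) = sin(θ)^2
R^φ_{φ φ φ} = 0 (a repeated index in an antisymmetric pair)
R_{φφ} = R^θ_{φ θ φ} + R^φ_{φ φ φ} = (sin(θ)^2) + (0) = sin(θ)^2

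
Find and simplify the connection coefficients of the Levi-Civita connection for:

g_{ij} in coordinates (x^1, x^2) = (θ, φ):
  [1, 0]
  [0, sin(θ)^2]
Using Γ^k_{ij} = (1/2) g^{km} (∂_i g_{mj} + ∂_j g_{mi} - ∂_m g_{ij}); the metric is diagonal, so only the m = k term contributes.
Non-zero symbols (using the symmetry Γ^k_{ij} = Γ^k_{ji}):
Γ^θ_{φ φ} = (1/2) g^{θθ} (∂_φ g_{θφ} + ∂_φ g_{θφ} - ∂_θ g_{φφ}) = (1/2)(1)((0) + (0) - (sin(2*θ))) = -sin(2*θ)/2
Γ^φ_{θ φ} = (1/2) g^{φφ} (∂_θ g_{φφ} + ∂_φ g_{φθ} - ∂_φ g_{θφ}) = (1/2)(1/sin(θ)^2)((sin(2*θ)) + (0) - (0)) = 1/tan(θ)
All other Christoffel symbols are zero.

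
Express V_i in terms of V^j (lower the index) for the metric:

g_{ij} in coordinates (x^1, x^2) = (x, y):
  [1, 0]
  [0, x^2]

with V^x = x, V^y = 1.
V_i = g_{ij} V^j:
V_x = (1)(x) + (0)(1) = x
V_y = (0)(x) + (x^2)(1) = x^2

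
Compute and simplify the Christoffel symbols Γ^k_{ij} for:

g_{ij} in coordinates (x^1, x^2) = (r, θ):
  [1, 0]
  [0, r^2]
Using Γ^k_{ij} = (1/2) g^{km} (∂_i g_{mj} + ∂_j g_{mi} - ∂_m g_{ij}); the metric is diagonal, so only the m = k term contributes.
Non-zero symbols (using the symmetry Γ^k_{ij} = Γ^k_{ji}):
Γ^r_{θ θ} = (1/2) g^{rr} (∂_θ g_{rθ} + ∂_θ g_{rθ} - ∂_r g_{θθ}) = (1/2)(1)((0) + (0) - (2*r)) = -r
Γ^θ_{r θ} = (1/2) g^{θθ} (∂_r g_{θθ} + ∂_θ g_{θr} - ∂_θ g_{rθ}) = (1/2)(1/r^2)((2*r) + (0) - (0)) = 1/r
All other Christoffel symbols are zero.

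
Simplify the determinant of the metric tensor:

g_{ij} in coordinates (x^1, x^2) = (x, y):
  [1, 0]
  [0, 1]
For a 2×2 metric: det(g) = g_{11}·g_{22} - g_{12}·g_{21}
= (1)·(1) - (0)·(0)
= 1 - 0
det(g) = 1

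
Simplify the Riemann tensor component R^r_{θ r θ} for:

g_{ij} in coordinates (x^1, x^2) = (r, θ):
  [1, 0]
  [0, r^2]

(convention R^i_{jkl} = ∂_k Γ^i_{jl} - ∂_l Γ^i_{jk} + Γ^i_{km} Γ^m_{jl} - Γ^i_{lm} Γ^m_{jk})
Non-zero Christoffel symbols (Γ^k_{ij} = Γ^k_{ji}):
Γ^r_{θ θ} = -r
Γ^θ_{r θ} = 1/r
R^r_{θ r θ} = ∂_r Γ^r_{θ θ} - ∂_θ Γ^r_{θ r} + Γ^r_{r m} Γ^m_{θ θ} - Γ^r_{θ m} Γ^m_{θ r}
  = (-1) - (0) + (0) - (-1) = 0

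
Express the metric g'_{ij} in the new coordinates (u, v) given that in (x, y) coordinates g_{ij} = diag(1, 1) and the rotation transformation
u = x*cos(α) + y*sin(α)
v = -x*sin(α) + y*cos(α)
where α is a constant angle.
Invert the transformation: x = u*cos(α) - v*sin(α), y = u*sin(α) + v*cos(α)
g'_{ij} = (∂x^k/∂x'^i)(∂x^l/∂x'^j) g_{kl}; with g_{kl} = δ_{kl} this is Σ_k (∂x^k/∂x'^i)(∂x^k/∂x'^j).
Jacobian: ∂x/∂u = cos(α), ∂x/∂v = -sin(α), ∂y/∂u = sin(α), ∂y/∂v = cos(α)
g'_{uu} = (cos(α))(cos(α)) + (sin(α))(sin(α)) = 1
g'_{uv} = (cos(α))(-sin(α)) + (sin(α))(cos(α)) = 0
g'_{vv} = (-sin(α))(-sin(α)) + (cos(α))(cos(α)) = 1
g'_{ij} = diag(1, 1)
The Euclidean metric is invariant under rotations.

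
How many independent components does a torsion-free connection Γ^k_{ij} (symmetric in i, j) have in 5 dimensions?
Γ^k_{ij} has n choices for the upper index and n(n+1)/2 independent symmetric lower index pairs.
Total = 5 × 5×6/2 = 5 × 15 = 75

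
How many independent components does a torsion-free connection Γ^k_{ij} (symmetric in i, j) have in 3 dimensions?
Γ^k_{ij} has n choices for the upper index and n(n+1)/2 independent symmetric lower index pairs.
Total = 3 × 3×4/2 = 3 × 6 = 18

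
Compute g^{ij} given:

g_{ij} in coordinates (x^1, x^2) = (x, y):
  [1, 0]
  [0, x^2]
The metric is diagonal, so g^{ij} is diagonal with entries 1/g_{ii}: diag(1, 1/(x^2)).
g^{ij}:
  [1, 0]
  [0, 1/x^2]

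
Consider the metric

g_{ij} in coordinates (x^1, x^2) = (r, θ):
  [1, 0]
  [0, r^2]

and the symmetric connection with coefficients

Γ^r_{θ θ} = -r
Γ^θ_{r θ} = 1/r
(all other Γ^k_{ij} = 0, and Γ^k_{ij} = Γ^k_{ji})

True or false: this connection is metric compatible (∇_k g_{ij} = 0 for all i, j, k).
Using ∇_k g_{ij} = ∂_k g_{ij} - Γ^m_{ki} g_{mj} - Γ^m_{kj} g_{im}:
e.g. ∇_r g_{θθ} = (2*r) - (r) - (r) = 0
Every component ∇_k g_{ij} vanishes: the connection is metric compatible.
True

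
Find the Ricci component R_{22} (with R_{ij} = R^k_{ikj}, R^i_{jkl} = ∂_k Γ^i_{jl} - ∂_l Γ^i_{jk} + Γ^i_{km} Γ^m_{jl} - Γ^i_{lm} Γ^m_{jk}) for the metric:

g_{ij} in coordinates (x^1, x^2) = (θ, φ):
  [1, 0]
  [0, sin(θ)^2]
Non-zero Christoffel symbols (Γ^k_{ij} = Γ^k_{ji}):
Γ^θ_{φ φ} = -sin(2*θ)/2
Γ^φ_{θ φ} = 1/tan(θ)
R^θ_{φ θ φ} = ∂_θ Γ^θ_{φ φ} - ∂_φ Γ^θ_{φ θ} + Γ^θ_{θ m} Γ^m_{φ φ} - Γ^θ_{φ m} Γ^m_{φ θ}
  = (-cos(2*θ)) - (0) + (0) - (-cos(θ)^2) = sin(θ)^2
R^φ_{φ φ φ} = 0 (a repeated index in an antisymmetric pair)
R_{φφ} = R^θ_{φ θ φ} + R^φ_{φ φ φ} = (sin(θ)^2) + (0) = sin(θ)^2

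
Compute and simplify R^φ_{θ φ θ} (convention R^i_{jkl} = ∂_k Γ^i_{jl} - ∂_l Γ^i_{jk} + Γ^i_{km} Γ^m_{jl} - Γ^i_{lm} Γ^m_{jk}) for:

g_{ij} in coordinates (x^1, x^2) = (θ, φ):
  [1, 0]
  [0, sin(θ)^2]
Non-zero Christoffel symbols (Γ^k_{ij} = Γ^k_{ji}):
Γ^θ_{φ φ} = -sin(2*θ)/2
Γ^φ_{θ φ} = 1/tan(θ)
R^φ_{θ φ θ} = ∂_φ Γ^φ_{θ θ} - ∂_θ Γ^φ_{θ φ} + Γ^φ_{φ m} Γ^m_{θ θ} - Γ^φ_{θ m} Γ^m_{θ φ}
  = (0) - (-1/sin(θ)^2) + (0) - (1/tan(θ)^2) = 1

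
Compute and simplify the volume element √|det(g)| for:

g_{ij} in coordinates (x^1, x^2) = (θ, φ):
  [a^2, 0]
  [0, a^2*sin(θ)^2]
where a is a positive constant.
det(g) = a^4*sin(θ)^2
√|det(g)| = a^2*sin(θ) (taking 0 < θ < π so that |sin(θ)| = sin(θ))
Volume element: dV = a^2*sin(θ) dθ dφ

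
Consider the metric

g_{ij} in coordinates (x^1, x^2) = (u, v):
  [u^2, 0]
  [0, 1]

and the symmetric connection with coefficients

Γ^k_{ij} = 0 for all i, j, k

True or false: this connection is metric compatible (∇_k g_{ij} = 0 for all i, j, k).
Using ∇_k g_{ij} = ∂_k g_{ij} - Γ^m_{ki} g_{mj} - Γ^m_{kj} g_{im}:
∇_u g_{uu} = (2*u) - (0) - (0) = 2*u ≠ 0
So the connection is not metric compatible (it is not the Levi-Civita connection).
False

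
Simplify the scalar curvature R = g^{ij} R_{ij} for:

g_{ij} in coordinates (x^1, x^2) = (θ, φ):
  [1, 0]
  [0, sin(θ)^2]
Non-zero Christoffel symbols (Γ^k_{ij} = Γ^k_{ji}):
Γ^θ_{φ φ} = -sin(2*θ)/2
Γ^φ_{θ φ} = 1/tan(θ)
Ricci tensor (R_{ij} = R^k_{ikj}): R_{θθ} = 1, R_{θφ} = 0, R_{φφ} = sin(θ)^2
Inverse metric: g^{θθ} = 1, g^{φφ} = 1/sin(θ)^2
R = g^{ij} R_{ij} = (1)(1) + (1/sin(θ)^2)(sin(θ)^2) = 2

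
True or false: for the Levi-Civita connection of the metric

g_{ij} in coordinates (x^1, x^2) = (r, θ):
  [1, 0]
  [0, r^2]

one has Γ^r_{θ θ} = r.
Γ^r_{θ θ} = (1/2) g^{rr} (∂_θ g_{rθ} + ∂_θ g_{rθ} - ∂_r g_{θθ}) = (1/2)(1)((0) + (0) - (2*r)) = -r
This differs from the proposed value r.
False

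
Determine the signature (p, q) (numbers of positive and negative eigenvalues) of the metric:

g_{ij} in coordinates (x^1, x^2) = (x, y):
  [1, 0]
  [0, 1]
The metric is diagonal, so its eigenvalues are the diagonal entries: 1, 1 (at a generic point, where coordinate-dependent entries are positive).
2 positive, 0 negative.
(2, 0) - Riemannian (positive definite)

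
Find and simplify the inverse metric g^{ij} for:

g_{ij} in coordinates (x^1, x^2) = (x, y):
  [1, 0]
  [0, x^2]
The metric is diagonal, so g^{ij} is diagonal with entries 1/g_{ii}: diag(1, 1/(x^2)).
g^{ij}:
  [1, 0]
  [0, 1/x^2]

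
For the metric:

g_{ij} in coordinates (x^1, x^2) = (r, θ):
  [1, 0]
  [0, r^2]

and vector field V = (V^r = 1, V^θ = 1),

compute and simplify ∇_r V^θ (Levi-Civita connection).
Non-zero Christoffel symbols:
Γ^r_{θ θ} = -r
Γ^θ_{r θ} = 1/r
∇_r V^θ = ∂_r V^θ + Γ^θ_{r j} V^j
  = (0) + (0)(1) + (1/r)(1)
  = 1/r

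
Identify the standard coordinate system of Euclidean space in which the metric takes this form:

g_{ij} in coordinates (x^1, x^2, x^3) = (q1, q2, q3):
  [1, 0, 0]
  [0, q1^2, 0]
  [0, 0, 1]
The line element ds^2 = dq1^2 + q1^2 dq2^2 + dq3^2 is dr^2 + r^2 dθ^2 + dz^2 with q1 = r, q2 = θ, q3 = z.
cylindrical coordinates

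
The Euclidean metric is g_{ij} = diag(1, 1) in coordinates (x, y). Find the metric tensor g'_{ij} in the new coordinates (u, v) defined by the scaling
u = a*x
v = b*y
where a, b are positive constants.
Invert the transformation: x = u/a, y = v/b
g'_{ij} = (∂x^k/∂x'^i)(∂x^l/∂x'^j) g_{kl}; with g_{kl} = δ_{kl} this is Σ_k (∂x^k/∂x'^i)(∂x^k/∂x'^j).
Jacobian: ∂x/∂u = 1/a, ∂x/∂v = 0, ∂y/∂u = 0, ∂y/∂v = 1/b
g'_{uu} = (1/a)(1/a) + (0)(0) = 1/a^2
g'_{uv} = (1/a)(0) + (0)(1/b) = 0
g'_{vv} = (0)(0) + (1/b)(1/b) = 1/b^2
g'_{ij} = diag(1/a^2, 1/b^2)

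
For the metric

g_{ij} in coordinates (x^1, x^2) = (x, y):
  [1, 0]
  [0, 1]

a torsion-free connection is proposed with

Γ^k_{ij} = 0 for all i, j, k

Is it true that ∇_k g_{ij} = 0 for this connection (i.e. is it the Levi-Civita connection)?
Using ∇_k g_{ij} = ∂_k g_{ij} - Γ^m_{ki} g_{mj} - Γ^m_{kj} g_{im}:
e.g. ∇_x g_{xx} = (0) - (0) - (0) = 0
Every component ∇_k g_{ij} vanishes: the connection is metric compatible.
Yes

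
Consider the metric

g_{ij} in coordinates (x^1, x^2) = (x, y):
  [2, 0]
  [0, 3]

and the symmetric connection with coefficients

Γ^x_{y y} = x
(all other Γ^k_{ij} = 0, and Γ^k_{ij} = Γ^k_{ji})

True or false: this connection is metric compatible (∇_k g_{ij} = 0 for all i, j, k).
Using ∇_k g_{ij} = ∂_k g_{ij} - Γ^m_{ki} g_{mj} - Γ^m_{kj} g_{im}:
∇_y g_{xy} = (0) - (0) - (2*x) = -2*x ≠ 0
So the connection is not metric compatible (it is not the Levi-Civita connection).
False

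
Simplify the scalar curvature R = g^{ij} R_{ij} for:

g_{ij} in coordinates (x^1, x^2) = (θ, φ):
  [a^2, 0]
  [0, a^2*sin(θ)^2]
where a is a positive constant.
Non-zero Christoffel symbols (Γ^k_{ij} = Γ^k_{ji}):
Γ^θ_{φ φ} = -sin(2*θ)/2
Γ^φ_{θ φ} = 1/tan(θ)
Ricci tensor (R_{ij} = R^k_{ikj}): R_{θθ} = 1, R_{θφ} = 0, R_{φφ} = sin(θ)^2
Inverse metric: g^{θθ} = 1/a^2, g^{φφ} = 1/(a^2*sin(θ)^2)
R = g^{ij} R_{ij} = (1/a^2)(1) + (1/(a^2*sin(θ)^2))(sin(θ)^2) = 2/a^2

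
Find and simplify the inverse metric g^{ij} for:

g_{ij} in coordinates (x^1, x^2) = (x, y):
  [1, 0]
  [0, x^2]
The metric is diagonal, so g^{ij} is diagonal with entries 1/g_{ii}: diag(1, 1/(x^2)).
g^{ij}:
  [1, 0]
  [0, 1/x^2]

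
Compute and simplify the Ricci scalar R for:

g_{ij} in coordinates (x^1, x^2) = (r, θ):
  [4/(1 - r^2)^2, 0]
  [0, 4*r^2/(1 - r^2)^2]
Non-zero Christoffel symbols (Γ^k_{ij} = Γ^k_{ji}):
Γ^r_{r r} = 2*r/(1 - r^2)
Γ^r_{θ θ} = (r^3 + r)/(r^2 - 1)
Γ^θ_{r θ} = (-r^2 - 1)/(r^3 - r)
Ricci tensor (R_{ij} = R^k_{ikj}): R_{rr} = -4/(r^2 - 1)^2, R_{rθ} = 0, R_{θθ} = -4*r^2/(r^2 - 1)^2
Inverse metric: g^{rr} = (1 - r^2)^2/4, g^{θθ} = (1 - r^2)^2/(4*r^2)
R = g^{ij} R_{ij} = ((1 - r^2)^2/4)(-4/(r^2 - 1)^2) + ((1 - r^2)^2/(4*r^2))(-4*r^2/(r^2 - 1)^2) = -2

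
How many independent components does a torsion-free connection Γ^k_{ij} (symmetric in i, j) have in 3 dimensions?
Γ^k_{ij} has n choices for the upper index and n(n+1)/2 independent symmetric lower index pairs.
Total = 3 × 3×4/2 = 3 × 6 = 18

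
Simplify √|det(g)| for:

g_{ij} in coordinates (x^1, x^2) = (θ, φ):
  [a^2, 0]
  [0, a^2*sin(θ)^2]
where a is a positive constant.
det(g) = a^4*sin(θ)^2
√|det(g)| = a^2*sin(θ) (taking 0 < θ < π so that |sin(θ)| = sin(θ))
Volume element: dV = a^2*sin(θ) dθ dφ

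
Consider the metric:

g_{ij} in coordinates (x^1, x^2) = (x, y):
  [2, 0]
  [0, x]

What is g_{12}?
With x^1 = x, x^2 = y, g_{12} = g_{xy} is the row-1, column-2 entry of the matrix.
g_{12} = 0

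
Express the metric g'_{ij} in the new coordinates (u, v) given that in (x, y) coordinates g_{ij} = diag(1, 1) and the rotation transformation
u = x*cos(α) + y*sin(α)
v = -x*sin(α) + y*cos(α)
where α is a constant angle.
Invert the transformation: x = u*cos(α) - v*sin(α), y = u*sin(α) + v*cos(α)
g'_{ij} = (∂x^k/∂x'^i)(∂x^l/∂x'^j) g_{kl}; with g_{kl} = δ_{kl} this is Σ_k (∂x^k/∂x'^i)(∂x^k/∂x'^j).
Jacobian: ∂x/∂u = cos(α), ∂x/∂v = -sin(α), ∂y/∂u = sin(α), ∂y/∂v = cos(α)
g'_{uu} = (cos(α))(cos(α)) + (sin(α))(sin(α)) = 1
g'_{uv} = (cos(α))(-sin(α)) + (sin(α))(cos(α)) = 0
g'_{vv} = (-sin(α))(-sin(α)) + (cos(α))(cos(α)) = 1
g'_{ij} = diag(1, 1)
The Euclidean metric is invariant under rotations.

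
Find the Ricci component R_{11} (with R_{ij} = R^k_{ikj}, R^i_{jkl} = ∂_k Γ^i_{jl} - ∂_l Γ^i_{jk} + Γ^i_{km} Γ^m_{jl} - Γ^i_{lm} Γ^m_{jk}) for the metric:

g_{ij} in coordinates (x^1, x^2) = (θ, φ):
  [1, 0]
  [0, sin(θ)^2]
Non-zero Christoffel symbols (Γ^k_{ij} = Γ^k_{ji}):
Γ^θ_{φ φ} = -sin(2*θ)/2
Γ^φ_{θ φ} = 1/tan(θ)
R^θ_{θ θ θ} = 0 (a repeated index in an antisymmetric pair)
R^φ_{θ φ θ} = ∂_φ Γ^φ_{θ θ} - ∂_θ Γ^φ_{θ φ} + Γ^φ_{φ m} Γ^m_{θ θ} - Γ^φ_{θ m} Γ^m_{θ φ}
  = (0) - (-1/sin(θ)^2) + (0) - (1/tan(θ)^2) = 1
R_{θθ} = R^θ_{θ θ θ} + R^φ_{θ φ θ} = (0) + (1) = 1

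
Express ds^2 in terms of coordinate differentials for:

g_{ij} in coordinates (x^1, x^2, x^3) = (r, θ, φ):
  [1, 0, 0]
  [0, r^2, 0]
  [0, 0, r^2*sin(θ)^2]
ds^2 = g_{ij} dx^i dx^j; only the non-zero components contribute.
ds^2 = dr^2 + r^2 dθ^2 + r^2*sin(θ)^2 dφ^2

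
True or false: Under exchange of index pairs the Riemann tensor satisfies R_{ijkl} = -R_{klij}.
The pair-exchange symmetry has a plus sign: R_{ijkl} = +R_{klij}.
False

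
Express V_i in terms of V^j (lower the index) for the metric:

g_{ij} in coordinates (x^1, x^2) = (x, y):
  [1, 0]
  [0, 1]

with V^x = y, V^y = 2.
V_i = g_{ij} V^j:
V_x = (1)(y) + (0)(2) = y
V_y = (0)(y) + (1)(2) = 2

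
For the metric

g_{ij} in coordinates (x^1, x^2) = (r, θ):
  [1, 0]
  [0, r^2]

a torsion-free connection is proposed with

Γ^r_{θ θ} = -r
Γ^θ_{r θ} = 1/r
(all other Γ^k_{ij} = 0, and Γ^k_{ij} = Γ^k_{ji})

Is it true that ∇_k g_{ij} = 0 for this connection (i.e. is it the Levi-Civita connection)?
Using ∇_k g_{ij} = ∂_k g_{ij} - Γ^m_{ki} g_{mj} - Γ^m_{kj} g_{im}:
e.g. ∇_r g_{θθ} = (2*r) - (r) - (r) = 0
Every component ∇_k g_{ij} vanishes: the connection is metric compatible.
Yes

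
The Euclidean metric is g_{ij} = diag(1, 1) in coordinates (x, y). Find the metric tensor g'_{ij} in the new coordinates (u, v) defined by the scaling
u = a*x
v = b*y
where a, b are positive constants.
Invert the transformation: x = u/a, y = v/b
g'_{ij} = (∂x^k/∂x'^i)(∂x^l/∂x'^j) g_{kl}; with g_{kl} = δ_{kl} this is Σ_k (∂x^k/∂x'^i)(∂x^k/∂x'^j).
Jacobian: ∂x/∂u = 1/a, ∂x/∂v = 0, ∂y/∂u = 0, ∂y/∂v = 1/b
g'_{uu} = (1/a)(1/a) + (0)(0) = 1/a^2
g'_{uv} = (1/a)(0) + (0)(1/b) = 0
g'_{vv} = (0)(0) + (1/b)(1/b) = 1/b^2
g'_{ij} = diag(1/a^2, 1/b^2)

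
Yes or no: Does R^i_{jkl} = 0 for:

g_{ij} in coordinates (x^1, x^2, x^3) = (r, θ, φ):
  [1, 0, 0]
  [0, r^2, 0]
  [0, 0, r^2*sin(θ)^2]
Non-zero Christoffel symbols:
Γ^r_{θ θ} = -r
Γ^r_{φ φ} = -r*sin(θ)^2
Γ^θ_{r θ} = 1/r
Γ^θ_{φ φ} = -sin(2*θ)/2
Γ^φ_{r φ} = 1/r
Γ^φ_{θ φ} = 1/tan(θ)
Ricci tensor: R_{rr} = 0, R_{rθ} = 0, R_{rφ} = 0, R_{θθ} = 0, R_{θφ} = 0, R_{φφ} = 0
All R_{ij} vanish; in 3 dimensions the Riemann tensor is fully determined by the Ricci tensor, so R^i_{jkl} = 0: the metric is flat (curvilinear coordinates on flat space).
Yes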